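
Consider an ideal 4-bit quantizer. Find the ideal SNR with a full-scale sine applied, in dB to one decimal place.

25.8 dB

SNR ≈ 6.02·N + 1.76 dB = 6.02·4 + 1.76 = 25.84 dB.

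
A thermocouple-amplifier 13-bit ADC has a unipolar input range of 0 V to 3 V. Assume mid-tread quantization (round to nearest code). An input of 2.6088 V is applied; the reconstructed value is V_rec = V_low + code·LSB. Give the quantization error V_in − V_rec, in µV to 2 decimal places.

-86.72 µV

LSB = 3/2^13 = 366.21 µV.
(V_in − V_low)/LSB = (2.6088 − 0)/0.000366211 = 7123.7632 → code 7124 (round).
V_rec = 0 + 7124·0.000366211 = 2.6088867 V.
Difference: -8.67188e-05 V → -86.72 µV.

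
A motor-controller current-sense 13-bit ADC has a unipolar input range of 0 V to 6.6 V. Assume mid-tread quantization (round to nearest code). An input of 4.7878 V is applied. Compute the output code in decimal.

code 5943

With 8192 levels over 6.6 V, one step is 0.806 mV.
Input sits at 5942.675 steps above V_low.
Round → code 5943.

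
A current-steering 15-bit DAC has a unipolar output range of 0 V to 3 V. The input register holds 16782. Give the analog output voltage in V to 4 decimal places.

LSB = 3 V / 2^15 = 91.55 µV.
V_out = 0 + 16782 × 9.15527e-05 V = 1.53644 V.

1.5364 V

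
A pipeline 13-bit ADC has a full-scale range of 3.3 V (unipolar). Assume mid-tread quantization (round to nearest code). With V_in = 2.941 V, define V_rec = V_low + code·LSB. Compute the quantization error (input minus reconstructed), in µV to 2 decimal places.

-76.66 µV

LSB = 3.3/2^13 = 402.83 µV.
Scaled input = 7300.8097 LSBs, so code = 7301.
V_rec = 0 + 7301·0.000402832 = 2.9410767 V.
Difference: -7.66602e-05 V → -76.66 µV.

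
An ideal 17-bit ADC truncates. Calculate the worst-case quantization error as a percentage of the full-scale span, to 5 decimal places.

0.00076 %

Truncating → worst-case error = 1 LSB = V_FS/2^17, so 100/131072 = 0.000762939 % of full scale.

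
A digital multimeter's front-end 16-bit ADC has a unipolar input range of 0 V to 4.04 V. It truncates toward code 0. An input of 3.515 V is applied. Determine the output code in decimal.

With 65536 levels over 4.04 V, one step is 61.65 µV.
Input sits at 57019.564 steps above V_low.
⌊·⌋(57019.564) = 57019.

code 57019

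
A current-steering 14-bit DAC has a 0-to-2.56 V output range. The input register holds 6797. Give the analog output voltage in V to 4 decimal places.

1.0620 V

LSB = 2.56 V / 2^14 = 156.25 µV.
V_out = 0 + 6797 × 0.00015625 V = 1.06203 V.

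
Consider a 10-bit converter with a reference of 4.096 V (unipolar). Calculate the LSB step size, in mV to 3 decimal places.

4.000 mV

Full-scale span = 4.096 V.
LSB = 4.096 / 2^10 = 4.096 / 1024 = 0.004 V = 4.000 mV.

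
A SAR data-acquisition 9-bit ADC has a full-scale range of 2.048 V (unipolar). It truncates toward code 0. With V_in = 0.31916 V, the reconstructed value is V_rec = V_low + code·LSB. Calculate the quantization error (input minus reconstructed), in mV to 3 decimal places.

One LSB is 2.048 V / 512 = 4.000 mV.
(V_in − V_low)/LSB = (0.31916 − 0)/0.004 = 79.7900 → code 79 (floor).
Code 79 maps back to 0 + 79×0.004 V = 0.316 V.
Difference: 0.00316 V → 3.160 mV.

3.160 mV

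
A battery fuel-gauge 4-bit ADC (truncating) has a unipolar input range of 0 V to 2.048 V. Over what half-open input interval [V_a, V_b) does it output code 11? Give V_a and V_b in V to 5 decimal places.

[1.40800 V, 1.53600 V)

LSB = 2.048/2^4 = 128.000 mV.
V_a = V_low + 11·LSB = 1.408 V; V_b = V_low + 12·LSB = 1.536 V.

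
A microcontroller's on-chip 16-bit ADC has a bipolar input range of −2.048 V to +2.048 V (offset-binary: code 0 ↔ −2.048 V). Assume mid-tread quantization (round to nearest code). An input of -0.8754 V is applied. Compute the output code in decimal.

Full-scale span = 4.096 V; LSB = 4.096/2^16 = 62.50 µV.
Input sits at 18761.600 steps above V_low.
round(18761.600) = 18762.

code 18762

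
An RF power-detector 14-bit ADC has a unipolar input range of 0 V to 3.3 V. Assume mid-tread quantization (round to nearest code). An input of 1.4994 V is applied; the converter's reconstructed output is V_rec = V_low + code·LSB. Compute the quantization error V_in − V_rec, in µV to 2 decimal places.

59.18 µV

One LSB is 3.3 V / 16384 = 201.42 µV.
Scaled input = 7444.2938 LSBs, so code = 7444.
V_rec = 0 + 7444·0.000201416 = 1.4993408 V.
Difference: 5.91797e-05 V → 59.18 µV.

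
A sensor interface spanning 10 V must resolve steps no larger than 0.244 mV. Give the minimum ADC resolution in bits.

16 bits

Number of steps required ≥ 10 V / 0.244 mV = 40983.61.
Need 2^N ≥ 40983.61; 2^15 = 32768, 2^16 = 65536.
Minimum N = 16.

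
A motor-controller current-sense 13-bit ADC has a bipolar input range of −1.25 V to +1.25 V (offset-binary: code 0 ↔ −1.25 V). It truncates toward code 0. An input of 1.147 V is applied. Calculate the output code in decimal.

Full-scale span = 2.5 V; LSB = 2.5/2^13 = 305.18 µV.
(1.147 − (−1.25)) / 0.000305176 = 7854.490 LSBs.
So the output code is 7854.

code 7854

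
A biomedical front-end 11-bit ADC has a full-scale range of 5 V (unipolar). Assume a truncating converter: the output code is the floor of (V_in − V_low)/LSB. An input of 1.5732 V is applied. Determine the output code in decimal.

With 2048 levels over 5 V, one step is 2.441 mV.
Input sits at 644.383 steps above V_low.
So the output code is 644.

code 644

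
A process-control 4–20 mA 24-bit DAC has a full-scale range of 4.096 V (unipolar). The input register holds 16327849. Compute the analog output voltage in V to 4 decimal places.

3.9863 V

LSB = 4.096 V / 2^24 = 0.24 µV.
V_out = 0 + 16327849 × 2.44141e-07 V = 3.98629 V.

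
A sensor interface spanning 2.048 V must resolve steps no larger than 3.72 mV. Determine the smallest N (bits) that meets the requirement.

10 bits

Number of steps required ≥ 2.048 V / 3.72 mV = 550.54.
Need 2^N ≥ 550.54; 2^9 = 512, 2^10 = 1024.
Minimum N = 10.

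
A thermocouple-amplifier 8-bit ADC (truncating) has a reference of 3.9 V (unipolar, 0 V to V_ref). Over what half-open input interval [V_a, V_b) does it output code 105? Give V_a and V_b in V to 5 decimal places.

LSB = 3.9/2^8 = 15.234 mV.
V_a = V_low + 105·LSB = 1.59961 V; V_b = V_low + 106·LSB = 1.61484 V.

[1.59961 V, 1.61484 V)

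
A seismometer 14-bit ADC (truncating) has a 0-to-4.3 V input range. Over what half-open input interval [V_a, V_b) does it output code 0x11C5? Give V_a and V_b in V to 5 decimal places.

[1.19389 V, 1.19415 V)

LSB = 4.3/2^14 = 262.45 µV.
Code 0x11C5 = 4549 decimal.
V_a = V_low + 4549·LSB = 1.19389 V; V_b = V_low + 4550·LSB = 1.19415 V.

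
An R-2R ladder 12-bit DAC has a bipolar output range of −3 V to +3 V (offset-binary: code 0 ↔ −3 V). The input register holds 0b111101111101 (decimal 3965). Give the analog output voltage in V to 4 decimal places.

2.8081 V

LSB = 6 V / 2^12 = 1.465 mV.
Code 0b111101111101 = 3965 decimal.
V_out = (−3) + 3965 × 0.00146484 V = 2.80811 V.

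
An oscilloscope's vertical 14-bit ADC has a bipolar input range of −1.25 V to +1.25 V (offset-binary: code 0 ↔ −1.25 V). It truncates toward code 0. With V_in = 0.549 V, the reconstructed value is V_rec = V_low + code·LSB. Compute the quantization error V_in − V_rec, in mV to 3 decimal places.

0.141 mV

One LSB is 2.5 V / 16384 = 152.59 µV.
(V_in − V_low)/LSB = (0.549 − (−1.25))/0.000152588 = 11789.9264 → code 11789 (floor).
Code 11789 maps back to (−1.25) + 11789×0.000152588 V = 0.54885864 V.
Difference: 0.000141357 V → 0.141 mV.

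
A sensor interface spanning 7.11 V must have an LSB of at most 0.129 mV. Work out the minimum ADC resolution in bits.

16 bits

Number of steps required ≥ 7.11 V / 0.129 mV = 55116.28.
Need 2^N ≥ 55116.28; 2^15 = 32768, 2^16 = 65536.
Minimum N = 16.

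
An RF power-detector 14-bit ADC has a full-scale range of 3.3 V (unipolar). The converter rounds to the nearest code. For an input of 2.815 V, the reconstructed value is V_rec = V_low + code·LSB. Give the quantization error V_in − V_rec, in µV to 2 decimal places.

9.77 µV

LSB = 3.3/2^14 = 201.42 µV.
Scaled input = 13976.0485 LSBs, so code = 13976.
Code 13976 maps back to 0 + 13976×0.000201416 V = 2.8149902 V.
V_in − V_rec = 9.76563e-06 V = 9.77 µV.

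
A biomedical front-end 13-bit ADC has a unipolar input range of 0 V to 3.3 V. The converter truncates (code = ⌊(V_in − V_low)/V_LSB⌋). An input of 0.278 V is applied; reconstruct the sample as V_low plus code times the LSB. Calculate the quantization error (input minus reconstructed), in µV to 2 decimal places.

45.90 µV

One LSB is 3.3 V / 8192 = 402.83 µV.
(V_in − V_low)/LSB = (0.278 − 0)/0.000402832 = 690.1139 → code 690 (floor).
Code 690 maps back to 0 + 690×0.000402832 V = 0.2779541 V.
Difference: 4.58984e-05 V → 45.90 µV.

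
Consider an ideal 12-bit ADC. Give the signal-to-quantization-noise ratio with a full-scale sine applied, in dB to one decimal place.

SNR ≈ 6.02·N + 1.76 dB = 6.02·12 + 1.76 = 74.00 dB.

74.0 dB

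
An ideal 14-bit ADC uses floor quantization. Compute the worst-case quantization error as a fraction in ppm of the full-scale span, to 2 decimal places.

Truncating → worst-case error = 1 LSB = V_FS/2^14, so 1e+06/16384 = 61.0352 ppm of full scale.

61.04 ppm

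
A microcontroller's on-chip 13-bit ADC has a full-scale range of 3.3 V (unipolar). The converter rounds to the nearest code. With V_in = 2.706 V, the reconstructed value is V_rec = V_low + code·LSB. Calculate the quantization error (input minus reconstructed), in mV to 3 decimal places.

Step size: 3.3 V ÷ 2^13 = 402.83 µV.
Scaled input = 6717.4400 LSBs, so code = 6717.
Code 6717 maps back to 0 + 6717×0.000402832 V = 2.7058228 V.
V_in − V_rec = 0.000177246 V = 0.177 mV.

0.177 mV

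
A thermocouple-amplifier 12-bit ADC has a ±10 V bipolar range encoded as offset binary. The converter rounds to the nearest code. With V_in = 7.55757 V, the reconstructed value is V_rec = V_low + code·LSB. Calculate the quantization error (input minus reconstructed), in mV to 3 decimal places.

Step size: 20 V ÷ 2^12 = 4.883 mV.
Scaled input = 3595.7903 LSBs, so code = 3596.
Code 3596 maps back to (−10) + 3596×0.00488281 V = 7.5585938 V.
V_in − V_rec = -0.00102375 V = -1.024 mV.

-1.024 mV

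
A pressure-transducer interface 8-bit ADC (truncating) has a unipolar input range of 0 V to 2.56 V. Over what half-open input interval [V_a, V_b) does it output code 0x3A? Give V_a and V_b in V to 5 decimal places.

LSB = 2.56/2^8 = 10.000 mV.
Code 0x3A = 58 decimal.
V_a = V_low + 58·LSB = 0.58 V; V_b = V_low + 59·LSB = 0.59 V.

[0.58000 V, 0.59000 V)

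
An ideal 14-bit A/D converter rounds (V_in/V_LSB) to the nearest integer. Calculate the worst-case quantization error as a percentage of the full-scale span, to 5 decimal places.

Rounding → worst-case error = ½ LSB = V_FS/2^15, so 100/32768 = 0.00305176 % of full scale.

0.00305 %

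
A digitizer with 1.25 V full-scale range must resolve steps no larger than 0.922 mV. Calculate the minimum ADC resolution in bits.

Number of steps required ≥ 1.25 V / 0.922 mV = 1355.75.
Need 2^N ≥ 1355.75; 2^10 = 1024, 2^11 = 2048.
Minimum N = 11.

11 bits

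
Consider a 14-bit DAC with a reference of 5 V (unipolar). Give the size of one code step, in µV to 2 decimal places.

305.18 µV

Full-scale span = 5 V.
LSB = 5 / 2^14 = 5 / 16384 = 0.000305176 V = 305.18 µV.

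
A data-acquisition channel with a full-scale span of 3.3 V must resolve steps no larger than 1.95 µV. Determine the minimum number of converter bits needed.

Number of steps required ≥ 3.3 V / 1.95 µV = 1692307.69.
Need 2^N ≥ 1692307.69; 2^20 = 1048576, 2^21 = 2097152.
Minimum N = 21.

21 bits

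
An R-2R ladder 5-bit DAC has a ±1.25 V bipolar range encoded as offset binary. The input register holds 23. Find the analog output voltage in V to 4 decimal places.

LSB = 2.5 V / 2^5 = 78.125 mV.
V_out = (−1.25) + 23 × 0.078125 V = 0.546875 V.

0.5469 V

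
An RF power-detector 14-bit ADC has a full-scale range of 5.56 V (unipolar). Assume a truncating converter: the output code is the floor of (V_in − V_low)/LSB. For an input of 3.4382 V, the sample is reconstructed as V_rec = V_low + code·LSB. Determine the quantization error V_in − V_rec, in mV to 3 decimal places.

0.190 mV

Step size: 5.56 V ÷ 2^14 = 339.36 µV.
Scaled input = 10131.5591 LSBs, so code = 10131.
Code 10131 maps back to 0 + 10131×0.000339355 V = 3.4380103 V.
Difference: 0.000189746 V → 0.190 mV.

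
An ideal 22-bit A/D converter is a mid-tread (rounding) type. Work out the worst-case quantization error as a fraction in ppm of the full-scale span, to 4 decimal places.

0.1192 ppm

Rounding → worst-case error = ½ LSB = V_FS/2^23, so 1e+06/8388608 = 0.119209 ppm of full scale.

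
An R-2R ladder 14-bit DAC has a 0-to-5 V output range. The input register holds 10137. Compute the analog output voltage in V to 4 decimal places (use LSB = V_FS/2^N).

LSB = 5 V / 2^14 = 305.18 µV.
V_out = 0 + 10137 × 0.000305176 V = 3.09357 V.

3.0936 V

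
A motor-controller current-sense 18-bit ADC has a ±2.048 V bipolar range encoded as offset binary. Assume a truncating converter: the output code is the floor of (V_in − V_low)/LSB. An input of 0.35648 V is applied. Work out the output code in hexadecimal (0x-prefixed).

code 0x2591E (decimal 153886)

LSB = 4.096 V / 262144 = 15.62 µV.
Input sits at 153886.720 steps above V_low.
So the output code is 153886.
In hexadecimal (0x-prefixed): 0x2591E.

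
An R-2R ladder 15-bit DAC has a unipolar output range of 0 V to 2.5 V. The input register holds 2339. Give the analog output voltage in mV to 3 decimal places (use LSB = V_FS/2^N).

178.452 mV

LSB = 2.5 V / 2^15 = 76.29 µV.
V_out = 0 + 2339 × 7.62939e-05 V = 0.178452 V.
= 178.452 mV.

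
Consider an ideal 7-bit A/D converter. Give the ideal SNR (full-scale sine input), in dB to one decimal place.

SNR ≈ 6.02·N + 1.76 dB = 6.02·7 + 1.76 = 43.90 dB.

43.9 dB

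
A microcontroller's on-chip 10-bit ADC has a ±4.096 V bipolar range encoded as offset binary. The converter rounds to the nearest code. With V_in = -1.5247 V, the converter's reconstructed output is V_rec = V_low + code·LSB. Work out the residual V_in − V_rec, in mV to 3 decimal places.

3.300 mV

Step size: 8.192 V ÷ 2^10 = 8.000 mV.
(V_in − V_low)/LSB = (-1.5247 − (−4.096))/0.008 = 321.4125 → code 321 (round).
Reconstructed: -1.528 V.
Error = -1.5247 − (−1.528) = 0.0033 V = 3.300 mV.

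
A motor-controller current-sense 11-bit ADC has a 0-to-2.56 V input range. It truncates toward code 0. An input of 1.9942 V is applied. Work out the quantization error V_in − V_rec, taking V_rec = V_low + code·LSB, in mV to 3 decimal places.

0.450 mV

LSB = 2.56/2^11 = 1.250 mV.
(V_in − V_low)/LSB = (1.9942 − 0)/0.00125 = 1595.3600 → code 1595 (floor).
Reconstructed: 1.99375 V.
Error = 1.9942 − 1.99375 = 0.00045 V = 0.450 mV.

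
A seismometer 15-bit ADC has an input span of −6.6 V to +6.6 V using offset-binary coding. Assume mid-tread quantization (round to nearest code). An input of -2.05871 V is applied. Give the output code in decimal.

code 11273

LSB = 13.2 V / 32768 = 402.83 µV.
(V_in − V_low)/LSB = (-2.05871 − (−6.6)) / 0.000402832 = 11273.408.
So the output code is 11273.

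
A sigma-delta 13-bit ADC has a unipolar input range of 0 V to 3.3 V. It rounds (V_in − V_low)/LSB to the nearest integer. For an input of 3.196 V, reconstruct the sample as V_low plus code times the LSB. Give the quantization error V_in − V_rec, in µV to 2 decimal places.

-69.34 µV

Step size: 3.3 V ÷ 2^13 = 402.83 µV.
Scaled input = 7933.8279 LSBs, so code = 7934.
Reconstructed: 3.1960693 V.
Difference: -6.93359e-05 V → -69.34 µV.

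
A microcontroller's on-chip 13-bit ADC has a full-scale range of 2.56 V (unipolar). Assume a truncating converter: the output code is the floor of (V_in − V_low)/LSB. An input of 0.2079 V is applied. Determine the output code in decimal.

Full-scale span = 2.56 V; LSB = 2.56/2^13 = 312.50 µV.
(V_in − V_low)/LSB = (0.2079 − 0) / 0.0003125 = 665.280.
So the output code is 665.

code 665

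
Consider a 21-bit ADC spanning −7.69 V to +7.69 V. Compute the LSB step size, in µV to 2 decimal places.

Full-scale span = 15.38 V.
LSB = 15.38 / 2^21 = 15.38 / 2097152 = 7.33376e-06 V = 7.33 µV.

7.33 µV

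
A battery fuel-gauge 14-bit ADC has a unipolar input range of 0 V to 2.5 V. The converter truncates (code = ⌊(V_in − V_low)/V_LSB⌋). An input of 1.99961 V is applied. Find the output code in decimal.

code 13104

With 16384 levels over 2.5 V, one step is 152.59 µV.
(1.99961 − 0) / 0.000152588 = 13104.644 LSBs.
So the output code is 13104.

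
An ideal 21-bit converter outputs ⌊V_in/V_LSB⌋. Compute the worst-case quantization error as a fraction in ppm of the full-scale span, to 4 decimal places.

0.4768 ppm

Truncating → worst-case error = 1 LSB = V_FS/2^21, so 1e+06/2097152 = 0.476837 ppm of full scale.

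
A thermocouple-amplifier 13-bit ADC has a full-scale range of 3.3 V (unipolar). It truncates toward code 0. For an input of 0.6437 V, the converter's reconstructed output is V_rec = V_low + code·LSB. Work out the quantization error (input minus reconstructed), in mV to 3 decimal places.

0.377 mV

LSB = 3.3/2^13 = 402.83 µV.
(V_in − V_low)/LSB = (0.6437 − 0)/0.000402832 = 1597.9365 → code 1597 (floor).
Code 1597 maps back to 0 + 1597×0.000402832 V = 0.64332275 V.
Error = 0.6437 − 0.64332275 = 0.000377246 V = 0.377 mV.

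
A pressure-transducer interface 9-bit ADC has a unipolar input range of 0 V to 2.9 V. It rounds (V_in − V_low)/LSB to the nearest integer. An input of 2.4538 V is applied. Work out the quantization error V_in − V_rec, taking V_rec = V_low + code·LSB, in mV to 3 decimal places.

1.261 mV

Step size: 2.9 V ÷ 2^9 = 5.664 mV.
Scaled input = 433.2226 LSBs, so code = 433.
V_rec = 0 + 433·0.00566406 = 2.4525391 V.
Difference: 0.00126094 V → 1.261 mV.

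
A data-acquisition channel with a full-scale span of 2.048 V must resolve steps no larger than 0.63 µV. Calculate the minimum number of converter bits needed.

22 bits

Number of steps required ≥ 2.048 V / 0.63 µV = 3250793.65.
Need 2^N ≥ 3250793.65; 2^21 = 2097152, 2^22 = 4194304.
Minimum N = 22.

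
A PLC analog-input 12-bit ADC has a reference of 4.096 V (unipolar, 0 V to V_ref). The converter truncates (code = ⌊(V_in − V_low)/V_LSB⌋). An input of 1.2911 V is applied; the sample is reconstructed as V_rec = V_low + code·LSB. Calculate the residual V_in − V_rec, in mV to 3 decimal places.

LSB = 4.096/2^12 = 1.000 mV.
Scaled input = 1291.1000 LSBs, so code = 1291.
V_rec = 0 + 1291·0.001 = 1.291 V.
Difference: 0.0001 V → 0.100 mV.

0.100 mV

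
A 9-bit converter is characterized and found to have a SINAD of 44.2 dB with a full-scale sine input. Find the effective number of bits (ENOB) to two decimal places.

7.05 bits

ENOB = (SINAD − 1.76) / 6.02 = (44.2 − 1.76)/6.02 = 7.050.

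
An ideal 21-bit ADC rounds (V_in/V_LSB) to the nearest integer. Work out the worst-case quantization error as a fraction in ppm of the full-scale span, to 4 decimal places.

0.2384 ppm

Rounding → worst-case error = ½ LSB = V_FS/2^22, so 1e+06/4194304 = 0.238419 ppm of full scale.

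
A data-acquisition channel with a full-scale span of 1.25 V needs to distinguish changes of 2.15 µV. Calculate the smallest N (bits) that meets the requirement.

20 bits

Number of steps required ≥ 1.25 V / 2.15 µV = 581395.35.
Need 2^N ≥ 581395.35; 2^19 = 524288, 2^20 = 1048576.
Minimum N = 20.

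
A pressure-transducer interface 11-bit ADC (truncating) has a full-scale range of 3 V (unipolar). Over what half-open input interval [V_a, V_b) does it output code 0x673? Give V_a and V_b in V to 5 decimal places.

LSB = 3/2^11 = 1.465 mV.
Code 0x673 = 1651 decimal.
V_a = V_low + 1651·LSB = 2.41846 V; V_b = V_low + 1652·LSB = 2.41992 V.

[2.41846 V, 2.41992 V)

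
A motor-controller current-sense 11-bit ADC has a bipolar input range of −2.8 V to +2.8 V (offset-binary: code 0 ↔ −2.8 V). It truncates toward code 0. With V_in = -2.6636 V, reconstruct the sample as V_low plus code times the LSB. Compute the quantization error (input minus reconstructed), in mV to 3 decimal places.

Step size: 5.6 V ÷ 2^11 = 2.734 mV.
Scaled input = 49.8834 LSBs, so code = 49.
Reconstructed: -2.6660156 V.
Difference: 0.00241562 V → 2.416 mV.

2.416 mV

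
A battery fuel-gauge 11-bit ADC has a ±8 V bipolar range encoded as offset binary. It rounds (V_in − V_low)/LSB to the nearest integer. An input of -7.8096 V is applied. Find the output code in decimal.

LSB = 16 V / 2048 = 7.812 mV.
(V_in − V_low)/LSB = (-7.8096 − (−8)) / 0.0078125 = 24.371.
round(24.371) = 24.

code 24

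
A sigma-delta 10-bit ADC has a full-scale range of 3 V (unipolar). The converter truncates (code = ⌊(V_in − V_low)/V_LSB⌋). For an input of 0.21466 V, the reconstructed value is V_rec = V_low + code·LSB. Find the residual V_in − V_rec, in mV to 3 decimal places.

0.793 mV

LSB = 3/2^10 = 2.930 mV.
Scaled input = 73.2706 LSBs, so code = 73.
V_rec = 0 + 73·0.00292969 = 0.21386719 V.
Difference: 0.000792813 V → 0.793 mV.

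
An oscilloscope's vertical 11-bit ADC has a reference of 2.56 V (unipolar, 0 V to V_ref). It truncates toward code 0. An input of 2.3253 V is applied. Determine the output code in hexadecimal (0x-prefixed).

Full-scale span = 2.56 V; LSB = 2.56/2^11 = 1.250 mV.
(2.3253 − 0) / 0.00125 = 1860.240 LSBs.
Floor → code 1860.
In hexadecimal (0x-prefixed): 0x744.

code 0x744 (decimal 1860)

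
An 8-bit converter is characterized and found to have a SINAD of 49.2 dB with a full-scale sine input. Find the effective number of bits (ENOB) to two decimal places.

ENOB = (SINAD − 1.76) / 6.02 = (49.2 − 1.76)/6.02 = 7.880.

7.88 bits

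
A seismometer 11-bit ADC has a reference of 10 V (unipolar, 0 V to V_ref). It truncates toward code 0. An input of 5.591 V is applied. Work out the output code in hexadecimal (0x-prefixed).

LSB = 10 V / 2048 = 4.883 mV.
(V_in − V_low)/LSB = (5.591 − 0) / 0.00488281 = 1145.037.
So the output code is 1145.
In hexadecimal (0x-prefixed): 0x479.

code 0x479 (decimal 1145)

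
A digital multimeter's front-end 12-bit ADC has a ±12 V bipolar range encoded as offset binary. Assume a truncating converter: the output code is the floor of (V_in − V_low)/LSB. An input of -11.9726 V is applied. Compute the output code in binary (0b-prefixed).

LSB = 24 V / 4096 = 5.859 mV.
(V_in − V_low)/LSB = (-11.9726 − (−12)) / 0.00585938 = 4.676.
So the output code is 4.
In binary (0b-prefixed): 0b100.

code 0b100 (decimal 4)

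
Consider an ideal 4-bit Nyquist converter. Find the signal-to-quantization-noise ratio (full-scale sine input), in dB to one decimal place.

25.8 dB

SNR ≈ 6.02·N + 1.76 dB = 6.02·4 + 1.76 = 25.84 dB.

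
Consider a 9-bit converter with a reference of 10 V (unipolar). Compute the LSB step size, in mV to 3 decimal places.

Full-scale span = 10 V.
LSB = 10 / 2^9 = 10 / 512 = 0.0195312 V = 19.531 mV.

19.531 mV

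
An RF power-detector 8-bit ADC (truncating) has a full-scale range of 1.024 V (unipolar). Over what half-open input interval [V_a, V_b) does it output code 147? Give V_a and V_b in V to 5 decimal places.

LSB = 1.024/2^8 = 4.000 mV.
V_a = V_low + 147·LSB = 0.588 V; V_b = V_low + 148·LSB = 0.592 V.

[0.58800 V, 0.59200 V)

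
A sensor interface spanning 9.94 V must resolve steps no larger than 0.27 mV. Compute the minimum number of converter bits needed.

Number of steps required ≥ 9.94 V / 0.27 mV = 36814.81.
Need 2^N ≥ 36814.81; 2^15 = 32768, 2^16 = 65536.
Minimum N = 16.

16 bits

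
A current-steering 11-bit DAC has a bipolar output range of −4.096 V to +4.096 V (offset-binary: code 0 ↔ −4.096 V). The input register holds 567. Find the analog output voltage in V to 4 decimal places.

-1.8280 V

LSB = 8.192 V / 2^11 = 4.000 mV.
V_out = (−4.096) + 567 × 0.004 V = -1.828 V.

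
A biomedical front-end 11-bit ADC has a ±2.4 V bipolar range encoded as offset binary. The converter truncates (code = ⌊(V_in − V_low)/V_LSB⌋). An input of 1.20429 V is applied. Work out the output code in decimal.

With 2048 levels over 4.8 V, one step is 2.344 mV.
(V_in − V_low)/LSB = (1.20429 − (−2.4)) / 0.00234375 = 1537.830.
So the output code is 1537.

code 1537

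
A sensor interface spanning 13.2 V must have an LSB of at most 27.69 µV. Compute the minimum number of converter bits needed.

Number of steps required ≥ 13.2 V / 27.69 µV = 476706.39.
Need 2^N ≥ 476706.39; 2^18 = 262144, 2^19 = 524288.
Minimum N = 19.

19 bits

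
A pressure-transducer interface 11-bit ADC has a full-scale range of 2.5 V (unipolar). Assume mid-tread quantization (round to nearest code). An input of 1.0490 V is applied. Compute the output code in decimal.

Full-scale span = 2.5 V; LSB = 2.5/2^11 = 1.221 mV.
(1.0490 − 0) / 0.0012207 = 859.341 LSBs.
round(859.341) = 859.

code 859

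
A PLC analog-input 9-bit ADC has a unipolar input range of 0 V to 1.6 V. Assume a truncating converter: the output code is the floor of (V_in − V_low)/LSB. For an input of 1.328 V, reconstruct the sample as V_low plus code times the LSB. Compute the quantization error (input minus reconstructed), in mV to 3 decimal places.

Step size: 1.6 V ÷ 2^9 = 3.125 mV.
(1.328 − 0)/0.003125 = 424.9600; ⌊·⌋ gives code 424.
Reconstructed: 1.325 V.
Error = 1.328 − 1.325 = 0.003 V = 3.000 mV.

3.000 mV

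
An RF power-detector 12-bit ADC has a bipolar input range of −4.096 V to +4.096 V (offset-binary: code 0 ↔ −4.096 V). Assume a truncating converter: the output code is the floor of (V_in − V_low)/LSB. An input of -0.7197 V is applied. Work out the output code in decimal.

LSB = 8.192 V / 4096 = 2.000 mV.
(-0.7197 − (−4.096)) / 0.002 = 1688.150 LSBs.
So the output code is 1688.

code 1688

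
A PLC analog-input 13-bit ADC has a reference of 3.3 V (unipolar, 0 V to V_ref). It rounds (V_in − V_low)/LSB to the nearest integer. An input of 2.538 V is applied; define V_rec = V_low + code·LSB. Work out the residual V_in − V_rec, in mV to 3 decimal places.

0.158 mV

Step size: 3.3 V ÷ 2^13 = 402.83 µV.
(2.538 − 0)/0.000402832 = 6300.3927; round gives code 6300.
Reconstructed: 2.5378418 V.
Difference: 0.000158203 V → 0.158 mV.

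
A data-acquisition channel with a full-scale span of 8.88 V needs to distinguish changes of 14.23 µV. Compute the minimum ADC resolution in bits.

20 bits

Number of steps required ≥ 8.88 V / 14.23 µV = 624033.73.
Need 2^N ≥ 624033.73; 2^19 = 524288, 2^20 = 1048576.
Minimum N = 20.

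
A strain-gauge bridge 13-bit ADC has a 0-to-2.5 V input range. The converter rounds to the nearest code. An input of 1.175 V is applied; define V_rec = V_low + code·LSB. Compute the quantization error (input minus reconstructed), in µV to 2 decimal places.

LSB = 2.5/2^13 = 305.18 µV.
(1.175 − 0)/0.000305176 = 3850.2400; round gives code 3850.
Reconstructed: 1.1749268 V.
Difference: 7.32422e-05 V → 73.24 µV.

73.24 µV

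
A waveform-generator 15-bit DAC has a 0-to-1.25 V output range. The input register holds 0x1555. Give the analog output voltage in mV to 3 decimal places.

LSB = 1.25 V / 2^15 = 38.15 µV.
Code 0x1555 = 5461 decimal.
V_out = 0 + 5461 × 3.8147e-05 V = 0.208321 V.
= 208.321 mV.

208.321 mV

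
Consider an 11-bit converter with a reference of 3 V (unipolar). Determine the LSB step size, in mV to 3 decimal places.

1.465 mV

Full-scale span = 3 V.
LSB = 3 / 2^11 = 3 / 2048 = 0.00146484 V = 1.465 mV.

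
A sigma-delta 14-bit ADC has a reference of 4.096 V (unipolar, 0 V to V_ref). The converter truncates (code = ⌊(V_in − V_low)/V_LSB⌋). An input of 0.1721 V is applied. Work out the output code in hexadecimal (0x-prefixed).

Full-scale span = 4.096 V; LSB = 4.096/2^14 = 250.00 µV.
Input sits at 688.400 steps above V_low.
⌊·⌋(688.400) = 688.
In hexadecimal (0x-prefixed): 0x2B0.

code 0x2B0 (decimal 688)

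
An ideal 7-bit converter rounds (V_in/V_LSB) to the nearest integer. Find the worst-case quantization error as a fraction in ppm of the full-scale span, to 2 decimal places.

Rounding → worst-case error = ½ LSB = V_FS/2^8, so 1e+06/256 = 3906.25 ppm of full scale.

3906.25 ppm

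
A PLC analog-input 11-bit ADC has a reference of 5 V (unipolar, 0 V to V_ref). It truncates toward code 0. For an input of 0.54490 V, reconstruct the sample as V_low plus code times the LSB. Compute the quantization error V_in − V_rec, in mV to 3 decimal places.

Step size: 5 V ÷ 2^11 = 2.441 mV.
(0.54490 − 0)/0.00244141 = 223.1910; ⌊·⌋ gives code 223.
Reconstructed: 0.54443359 V.
V_in − V_rec = 0.000466406 V = 0.466 mV.

0.466 mV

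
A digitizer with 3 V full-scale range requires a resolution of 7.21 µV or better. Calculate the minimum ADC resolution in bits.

19 bits

Number of steps required ≥ 3 V / 7.21 µV = 416088.77.
Need 2^N ≥ 416088.77; 2^18 = 262144, 2^19 = 524288.
Minimum N = 19.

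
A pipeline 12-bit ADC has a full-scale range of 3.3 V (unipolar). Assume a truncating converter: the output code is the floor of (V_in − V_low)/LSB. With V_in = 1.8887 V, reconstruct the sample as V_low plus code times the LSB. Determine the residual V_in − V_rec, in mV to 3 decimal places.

Step size: 3.3 V ÷ 2^12 = 0.806 mV.
Scaled input = 2344.2773 LSBs, so code = 2344.
Reconstructed: 1.8884766 V.
Difference: 0.000223438 V → 0.223 mV.

0.223 mV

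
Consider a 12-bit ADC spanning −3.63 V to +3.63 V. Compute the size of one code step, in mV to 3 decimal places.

Full-scale span = 7.26 V.
LSB = 7.26 / 2^12 = 7.26 / 4096 = 0.00177246 V = 1.772 mV.

1.772 mV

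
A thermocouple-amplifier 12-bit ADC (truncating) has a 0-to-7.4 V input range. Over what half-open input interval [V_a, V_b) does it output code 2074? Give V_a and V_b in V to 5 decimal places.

[3.74697 V, 3.74878 V)

LSB = 7.4/2^12 = 1.807 mV.
V_a = V_low + 2074·LSB = 3.74697 V; V_b = V_low + 2075·LSB = 3.74878 V.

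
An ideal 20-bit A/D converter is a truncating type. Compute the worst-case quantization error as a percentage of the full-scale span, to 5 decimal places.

Truncating → worst-case error = 1 LSB = V_FS/2^20, so 100/1048576 = 9.53674e-05 % of full scale.

0.00010 %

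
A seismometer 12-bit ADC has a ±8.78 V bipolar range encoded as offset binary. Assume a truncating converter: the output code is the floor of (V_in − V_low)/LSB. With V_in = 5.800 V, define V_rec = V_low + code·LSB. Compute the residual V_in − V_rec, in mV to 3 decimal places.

3.828 mV

LSB = 17.56/2^12 = 4.287 mV.
(5.800 − (−8.78))/0.00428711 = 3400.8929; ⌊·⌋ gives code 3400.
Code 3400 maps back to (−8.78) + 3400×0.00428711 V = 5.7961719 V.
V_in − V_rec = 0.00382812 V = 3.828 mV.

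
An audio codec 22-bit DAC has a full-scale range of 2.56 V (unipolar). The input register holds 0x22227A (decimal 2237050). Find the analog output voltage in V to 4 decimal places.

1.3654 V

LSB = 2.56 V / 2^22 = 0.61 µV.
Code 0x22227A = 2237050 decimal.
V_out = 0 + 2237050 × 6.10352e-07 V = 1.36539 V.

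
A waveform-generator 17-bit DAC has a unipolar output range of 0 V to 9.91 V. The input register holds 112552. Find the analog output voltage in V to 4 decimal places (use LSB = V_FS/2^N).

8.5098 V

LSB = 9.91 V / 2^17 = 75.61 µV.
V_out = 0 + 112552 × 7.56073e-05 V = 8.50975 V.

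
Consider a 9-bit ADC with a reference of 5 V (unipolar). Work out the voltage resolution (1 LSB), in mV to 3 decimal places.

9.766 mV

Full-scale span = 5 V.
LSB = 5 / 2^9 = 5 / 512 = 0.00976562 V = 9.766 mV.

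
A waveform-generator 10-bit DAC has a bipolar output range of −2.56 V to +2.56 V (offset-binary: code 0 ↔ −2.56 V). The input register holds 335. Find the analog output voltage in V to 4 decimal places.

LSB = 5.12 V / 2^10 = 5.000 mV.
V_out = (−2.56) + 335 × 0.005 V = -0.885 V.

-0.8850 V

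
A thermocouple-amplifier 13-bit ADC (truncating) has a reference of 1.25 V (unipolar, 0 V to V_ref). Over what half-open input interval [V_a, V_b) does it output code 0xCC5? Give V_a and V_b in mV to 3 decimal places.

LSB = 1.25/2^13 = 152.59 µV.
Code 0xCC5 = 3269 decimal.
V_a = V_low + 3269·LSB = 0.49881 V; V_b = V_low + 3270·LSB = 0.498962 V.

[498.810 mV, 498.962 mV)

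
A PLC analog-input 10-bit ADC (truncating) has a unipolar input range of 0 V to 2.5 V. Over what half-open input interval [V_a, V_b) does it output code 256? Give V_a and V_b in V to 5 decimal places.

LSB = 2.5/2^10 = 2.441 mV.
V_a = V_low + 256·LSB = 0.625 V; V_b = V_low + 257·LSB = 0.627441 V.

[0.62500 V, 0.62744 V)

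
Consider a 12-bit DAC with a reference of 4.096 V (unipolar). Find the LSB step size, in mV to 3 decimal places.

Full-scale span = 4.096 V.
LSB = 4.096 / 2^12 = 4.096 / 4096 = 0.001 V = 1.000 mV.

1.000 mV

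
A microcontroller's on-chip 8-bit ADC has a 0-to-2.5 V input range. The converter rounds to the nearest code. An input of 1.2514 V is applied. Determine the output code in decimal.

code 128

LSB = 2.5 V / 256 = 9.766 mV.
(1.2514 − 0) / 0.00976562 = 128.143 LSBs.
Round → code 128.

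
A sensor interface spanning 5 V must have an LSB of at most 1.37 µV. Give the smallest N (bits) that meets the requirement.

Number of steps required ≥ 5 V / 1.37 µV = 3649635.04.
Need 2^N ≥ 3649635.04; 2^21 = 2097152, 2^22 = 4194304.
Minimum N = 22.

22 bits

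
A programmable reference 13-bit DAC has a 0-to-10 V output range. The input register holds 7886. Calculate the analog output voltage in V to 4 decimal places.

9.6265 V

LSB = 10 V / 2^13 = 1.221 mV.
V_out = 0 + 7886 × 0.0012207 V = 9.62646 V.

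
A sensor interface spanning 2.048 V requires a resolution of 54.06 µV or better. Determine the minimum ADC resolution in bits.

16 bits

Number of steps required ≥ 2.048 V / 54.06 µV = 37883.83.
Need 2^N ≥ 37883.83; 2^15 = 32768, 2^16 = 65536.
Minimum N = 16.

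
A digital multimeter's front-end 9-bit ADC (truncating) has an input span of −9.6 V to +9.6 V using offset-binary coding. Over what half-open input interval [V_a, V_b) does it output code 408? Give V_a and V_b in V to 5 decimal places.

LSB = 19.2/2^9 = 37.500 mV.
V_a = V_low + 408·LSB = 5.7 V; V_b = V_low + 409·LSB = 5.7375 V.

[5.70000 V, 5.73750 V)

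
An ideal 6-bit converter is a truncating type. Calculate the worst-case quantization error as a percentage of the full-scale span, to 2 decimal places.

1.56 %

Truncating → worst-case error = 1 LSB = V_FS/2^6, so 100/64 = 1.5625 % of full scale.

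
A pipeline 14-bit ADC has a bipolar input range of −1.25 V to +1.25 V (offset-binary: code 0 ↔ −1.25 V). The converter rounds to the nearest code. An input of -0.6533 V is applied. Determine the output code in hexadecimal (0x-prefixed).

Full-scale span = 2.5 V; LSB = 2.5/2^14 = 152.59 µV.
(V_in − V_low)/LSB = (-0.6533 − (−1.25)) / 0.000152588 = 3910.533.
round(3910.533) = 3911.
In hexadecimal (0x-prefixed): 0xF47.

code 0xF47 (decimal 3911)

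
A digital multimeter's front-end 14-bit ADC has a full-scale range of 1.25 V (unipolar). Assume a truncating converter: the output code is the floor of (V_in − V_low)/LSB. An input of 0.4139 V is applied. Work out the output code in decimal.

With 16384 levels over 1.25 V, one step is 76.29 µV.
Input sits at 5425.070 steps above V_low.
Floor → code 5425.

code 5425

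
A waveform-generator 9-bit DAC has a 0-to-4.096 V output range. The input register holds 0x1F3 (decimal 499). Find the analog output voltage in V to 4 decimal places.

LSB = 4.096 V / 2^9 = 8.000 mV.
Code 0x1F3 = 499 decimal.
V_out = 0 + 499 × 0.008 V = 3.992 V.

3.9920 V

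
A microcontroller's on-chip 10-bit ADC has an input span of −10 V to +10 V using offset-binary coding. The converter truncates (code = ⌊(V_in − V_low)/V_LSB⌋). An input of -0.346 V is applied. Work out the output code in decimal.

With 1024 levels over 20 V, one step is 19.531 mV.
(-0.346 − (−10)) / 0.0195312 = 494.285 LSBs.
⌊·⌋(494.285) = 494.

code 494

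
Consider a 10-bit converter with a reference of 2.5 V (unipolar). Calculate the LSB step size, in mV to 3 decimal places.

Full-scale span = 2.5 V.
LSB = 2.5 / 2^10 = 2.5 / 1024 = 0.00244141 V = 2.441 mV.

2.441 mV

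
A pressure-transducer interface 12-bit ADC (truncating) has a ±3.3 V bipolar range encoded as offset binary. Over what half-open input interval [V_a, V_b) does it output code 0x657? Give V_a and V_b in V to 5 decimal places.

[-0.68481 V, -0.68320 V)

LSB = 6.6/2^12 = 1.611 mV.
Code 0x657 = 1623 decimal.
V_a = V_low + 1623·LSB = -0.684814 V; V_b = V_low + 1624·LSB = -0.683203 V.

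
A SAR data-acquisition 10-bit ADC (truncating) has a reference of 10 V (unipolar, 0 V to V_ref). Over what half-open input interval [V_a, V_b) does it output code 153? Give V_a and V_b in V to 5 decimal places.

[1.49414 V, 1.50391 V)

LSB = 10/2^10 = 9.766 mV.
V_a = V_low + 153·LSB = 1.49414 V; V_b = V_low + 154·LSB = 1.50391 V.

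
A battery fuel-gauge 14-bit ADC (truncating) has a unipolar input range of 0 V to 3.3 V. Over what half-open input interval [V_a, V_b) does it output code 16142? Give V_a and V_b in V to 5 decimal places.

[3.25126 V, 3.25146 V)

LSB = 3.3/2^14 = 201.42 µV.
V_a = V_low + 16142·LSB = 3.25126 V; V_b = V_low + 16143·LSB = 3.25146 V.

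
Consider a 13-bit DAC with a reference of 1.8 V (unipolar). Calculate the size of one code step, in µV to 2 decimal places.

219.73 µV

Full-scale span = 1.8 V.
LSB = 1.8 / 2^13 = 1.8 / 8192 = 0.000219727 V = 219.73 µV.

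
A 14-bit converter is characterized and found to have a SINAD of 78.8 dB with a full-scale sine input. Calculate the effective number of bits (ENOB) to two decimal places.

12.80 bits

ENOB = (SINAD − 1.76) / 6.02 = (78.8 − 1.76)/6.02 = 12.797.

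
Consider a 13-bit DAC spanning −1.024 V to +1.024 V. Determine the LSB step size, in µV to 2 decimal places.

Full-scale span = 2.048 V.
LSB = 2.048 / 2^13 = 2.048 / 8192 = 0.00025 V = 250.00 µV.

250.00 µV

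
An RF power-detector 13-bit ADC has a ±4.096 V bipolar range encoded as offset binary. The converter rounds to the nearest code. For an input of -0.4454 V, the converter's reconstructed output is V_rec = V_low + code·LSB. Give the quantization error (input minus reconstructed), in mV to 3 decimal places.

LSB = 8.192/2^13 = 1.000 mV.
(-0.4454 − (−4.096))/0.001 = 3650.6000; round gives code 3651.
Reconstructed: -0.445 V.
Difference: -0.0004 V → -0.400 mV.

-0.400 mV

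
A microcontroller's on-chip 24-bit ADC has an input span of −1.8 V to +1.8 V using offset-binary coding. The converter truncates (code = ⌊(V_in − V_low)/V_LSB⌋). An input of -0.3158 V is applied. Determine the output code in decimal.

code 6916873

LSB = 3.6 V / 16777216 = 0.21 µV.
(-0.3158 − (−1.8)) / 2.14577e-07 = 6916873.330 LSBs.
Floor → code 6916873.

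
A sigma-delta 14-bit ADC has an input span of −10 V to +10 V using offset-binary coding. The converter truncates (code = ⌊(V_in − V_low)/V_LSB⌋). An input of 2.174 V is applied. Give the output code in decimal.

code 9972

With 16384 levels over 20 V, one step is 1.221 mV.
(2.174 − (−10)) / 0.0012207 = 9972.941 LSBs.
Floor → code 9972.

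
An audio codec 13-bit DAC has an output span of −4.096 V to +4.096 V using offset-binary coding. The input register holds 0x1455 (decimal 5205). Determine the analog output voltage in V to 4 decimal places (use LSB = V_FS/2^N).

1.1090 V

LSB = 8.192 V / 2^13 = 1.000 mV.
Code 0x1455 = 5205 decimal.
V_out = (−4.096) + 5205 × 0.001 V = 1.109 V.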